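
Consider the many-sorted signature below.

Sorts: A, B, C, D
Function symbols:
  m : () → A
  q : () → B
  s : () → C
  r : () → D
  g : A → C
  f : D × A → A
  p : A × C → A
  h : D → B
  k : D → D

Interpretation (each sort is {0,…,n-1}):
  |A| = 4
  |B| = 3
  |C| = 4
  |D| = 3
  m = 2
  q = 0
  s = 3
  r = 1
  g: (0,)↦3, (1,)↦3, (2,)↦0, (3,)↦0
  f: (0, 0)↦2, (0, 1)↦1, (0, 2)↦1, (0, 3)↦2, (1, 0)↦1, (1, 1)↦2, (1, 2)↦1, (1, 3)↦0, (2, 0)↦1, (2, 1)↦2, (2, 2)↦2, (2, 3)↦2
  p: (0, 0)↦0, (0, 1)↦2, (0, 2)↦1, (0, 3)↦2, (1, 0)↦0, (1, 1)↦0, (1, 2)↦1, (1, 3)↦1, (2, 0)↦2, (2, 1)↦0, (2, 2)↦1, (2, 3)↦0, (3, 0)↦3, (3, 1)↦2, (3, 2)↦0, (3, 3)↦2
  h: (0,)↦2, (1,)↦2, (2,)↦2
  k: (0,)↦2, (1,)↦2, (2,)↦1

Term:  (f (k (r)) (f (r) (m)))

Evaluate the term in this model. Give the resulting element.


value = 2

  r = 1
  (k (r)) = k(1,) = 2
  r = 1
  m = 2
  (f (r) (m)) = f(1, 2) = 1
  (f (k (r)) (f (r) (m))) = f(2, 1) = 2


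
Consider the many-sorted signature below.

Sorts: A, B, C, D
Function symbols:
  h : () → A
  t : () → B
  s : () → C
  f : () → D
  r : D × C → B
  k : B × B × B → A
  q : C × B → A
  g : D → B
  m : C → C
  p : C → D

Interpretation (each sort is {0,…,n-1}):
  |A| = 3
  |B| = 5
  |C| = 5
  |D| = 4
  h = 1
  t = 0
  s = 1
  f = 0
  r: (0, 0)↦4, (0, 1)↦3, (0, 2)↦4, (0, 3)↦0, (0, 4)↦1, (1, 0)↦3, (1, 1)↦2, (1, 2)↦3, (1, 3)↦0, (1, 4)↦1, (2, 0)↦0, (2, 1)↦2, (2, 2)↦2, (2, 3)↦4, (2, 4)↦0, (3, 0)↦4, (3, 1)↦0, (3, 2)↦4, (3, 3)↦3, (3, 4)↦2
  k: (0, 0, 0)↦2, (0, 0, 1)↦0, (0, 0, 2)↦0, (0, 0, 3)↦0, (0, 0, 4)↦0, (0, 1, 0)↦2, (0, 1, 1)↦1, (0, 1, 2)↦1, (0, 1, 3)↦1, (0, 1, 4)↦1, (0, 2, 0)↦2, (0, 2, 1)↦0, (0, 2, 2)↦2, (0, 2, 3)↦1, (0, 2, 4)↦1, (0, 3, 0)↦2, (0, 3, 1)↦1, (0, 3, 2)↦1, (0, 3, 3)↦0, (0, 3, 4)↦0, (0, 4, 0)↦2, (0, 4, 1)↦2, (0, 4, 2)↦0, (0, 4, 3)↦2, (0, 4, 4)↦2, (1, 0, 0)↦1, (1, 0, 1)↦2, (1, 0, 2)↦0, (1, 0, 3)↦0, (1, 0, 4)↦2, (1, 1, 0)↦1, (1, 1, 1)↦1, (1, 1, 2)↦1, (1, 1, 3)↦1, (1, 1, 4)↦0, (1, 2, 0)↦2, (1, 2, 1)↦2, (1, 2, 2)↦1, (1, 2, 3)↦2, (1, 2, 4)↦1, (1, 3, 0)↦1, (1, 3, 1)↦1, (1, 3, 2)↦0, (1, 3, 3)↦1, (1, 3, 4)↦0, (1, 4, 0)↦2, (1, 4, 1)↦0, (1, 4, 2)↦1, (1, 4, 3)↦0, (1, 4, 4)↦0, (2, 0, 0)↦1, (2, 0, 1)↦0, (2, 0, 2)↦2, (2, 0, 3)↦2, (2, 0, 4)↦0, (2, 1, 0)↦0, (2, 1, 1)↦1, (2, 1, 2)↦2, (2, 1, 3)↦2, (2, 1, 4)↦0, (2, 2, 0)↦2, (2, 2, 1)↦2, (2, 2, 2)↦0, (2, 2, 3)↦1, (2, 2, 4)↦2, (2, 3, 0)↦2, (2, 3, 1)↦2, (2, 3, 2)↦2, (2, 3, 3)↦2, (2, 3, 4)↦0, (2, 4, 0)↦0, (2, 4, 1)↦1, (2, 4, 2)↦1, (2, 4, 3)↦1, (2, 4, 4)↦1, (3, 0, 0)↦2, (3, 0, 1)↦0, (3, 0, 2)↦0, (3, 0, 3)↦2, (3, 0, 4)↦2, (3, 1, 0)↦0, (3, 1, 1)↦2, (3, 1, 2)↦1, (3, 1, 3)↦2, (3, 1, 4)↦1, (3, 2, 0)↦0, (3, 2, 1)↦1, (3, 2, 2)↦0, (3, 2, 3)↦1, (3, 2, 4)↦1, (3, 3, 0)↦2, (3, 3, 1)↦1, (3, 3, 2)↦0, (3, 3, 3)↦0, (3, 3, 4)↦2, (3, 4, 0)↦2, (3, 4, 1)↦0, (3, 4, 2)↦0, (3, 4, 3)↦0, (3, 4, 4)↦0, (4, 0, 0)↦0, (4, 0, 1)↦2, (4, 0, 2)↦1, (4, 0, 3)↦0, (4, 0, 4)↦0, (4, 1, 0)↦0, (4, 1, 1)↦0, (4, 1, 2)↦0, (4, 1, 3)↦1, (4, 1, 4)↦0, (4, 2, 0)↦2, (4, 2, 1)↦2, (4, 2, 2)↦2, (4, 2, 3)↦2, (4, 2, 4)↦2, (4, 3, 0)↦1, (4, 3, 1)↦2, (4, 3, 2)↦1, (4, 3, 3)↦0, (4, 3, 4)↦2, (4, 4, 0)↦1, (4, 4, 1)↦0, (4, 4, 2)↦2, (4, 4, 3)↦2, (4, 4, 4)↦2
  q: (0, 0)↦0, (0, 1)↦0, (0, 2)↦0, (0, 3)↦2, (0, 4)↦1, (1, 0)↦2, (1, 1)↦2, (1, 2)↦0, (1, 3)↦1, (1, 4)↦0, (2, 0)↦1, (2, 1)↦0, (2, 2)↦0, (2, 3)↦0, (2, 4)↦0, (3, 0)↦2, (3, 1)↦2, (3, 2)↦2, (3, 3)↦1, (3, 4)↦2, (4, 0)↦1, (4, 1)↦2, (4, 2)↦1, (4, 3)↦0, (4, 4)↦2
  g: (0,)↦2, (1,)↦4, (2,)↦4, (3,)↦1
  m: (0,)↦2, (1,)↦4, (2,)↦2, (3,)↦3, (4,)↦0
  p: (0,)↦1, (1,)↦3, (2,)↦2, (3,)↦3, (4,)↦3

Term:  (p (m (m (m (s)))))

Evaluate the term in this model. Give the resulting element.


  s = 1
  (m (s)) = m(1,) = 4
  (m (m (s))) = m(4,) = 0
  (m (m (m (s)))) = m(0,) = 2
  (p (m (m (m (s))))) = p(2,) = 2

value = 2


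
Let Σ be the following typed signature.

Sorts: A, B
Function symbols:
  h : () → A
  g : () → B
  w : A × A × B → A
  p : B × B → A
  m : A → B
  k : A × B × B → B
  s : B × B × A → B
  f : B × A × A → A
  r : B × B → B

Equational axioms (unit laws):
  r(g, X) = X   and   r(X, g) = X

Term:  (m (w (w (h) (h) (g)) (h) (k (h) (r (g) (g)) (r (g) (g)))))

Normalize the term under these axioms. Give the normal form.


normal form = (m (w (w (h) (h) (g)) (h) (k (h) (g) (g))))

1. (m (w (w (h) (h) (g)) (h) (k (h) (r (g) (g)) (r (g) (g)))))  →  (m (w (w (h) (h) (g)) (h) (k (h) (g) (r (g) (g)))))
2. (m (w (w (h) (h) (g)) (h) (k (h) (g) (r (g) (g)))))  →  (m (w (w (h) (h) (g)) (h) (k (h) (g) (g))))


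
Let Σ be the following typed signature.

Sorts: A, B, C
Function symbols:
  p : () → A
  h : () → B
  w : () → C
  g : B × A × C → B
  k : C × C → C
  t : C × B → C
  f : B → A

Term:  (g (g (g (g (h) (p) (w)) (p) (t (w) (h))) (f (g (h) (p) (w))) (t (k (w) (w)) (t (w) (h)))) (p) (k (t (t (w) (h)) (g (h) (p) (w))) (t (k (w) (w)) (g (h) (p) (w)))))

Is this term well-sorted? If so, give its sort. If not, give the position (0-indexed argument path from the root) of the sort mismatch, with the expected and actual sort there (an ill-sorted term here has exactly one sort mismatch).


ill-sorted at position [0, 2, 1]: expected B, got C

        (h) : B
        (p) : A
        (w) : C
      (g (h) (p) (w)) : B
      (p) : A
        (w) : C
        (h) : B
      (t (w) (h)) : C
    (g (g (h) (p) (w)) (p) (t (w) (h))) : B
        (h) : B
        (p) : A
        (w) : C
      (g (h) (p) (w)) : B
    (f (g (h) (p) (w))) : A
        (w) : C
        (w) : C
      (k (w) (w)) : C
        (w) : C
        (h) : B
      (t (w) (h)) : C
    (t (k (w) (w)) (t (w) (h))) : ✗ arg 1 at [0, 2, 1] has sort C, expected B
  (p) : A
        (w) : C
        (h) : B
      (t (w) (h)) : C
        (h) : B
        (p) : A
        (w) : C
      (g (h) (p) (w)) : B
    (t (t (w) (h)) (g (h) (p) (w))) : C
        (w) : C
        (w) : C
      (k (w) (w)) : C
        (h) : B
        (p) : A
        (w) : C
      (g (h) (p) (w)) : B
    (t (k (w) (w)) (g (h) (p) (w))) : C
  (k (t (t (w) (h)) (g (h) (p) (w))) (t (k (w) (w)) (g (h) (p) (w)))) : C


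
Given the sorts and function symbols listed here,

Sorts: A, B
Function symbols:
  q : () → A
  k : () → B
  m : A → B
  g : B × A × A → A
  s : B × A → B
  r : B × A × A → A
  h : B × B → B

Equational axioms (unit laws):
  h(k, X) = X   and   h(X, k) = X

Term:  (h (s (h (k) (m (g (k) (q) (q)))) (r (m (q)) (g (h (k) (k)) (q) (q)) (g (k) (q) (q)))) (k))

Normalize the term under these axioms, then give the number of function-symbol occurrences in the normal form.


size = 17

1. (h (s (h (k) (m (g (k) (q) (q)))) (r (m (q)) (g (h (k) (k)) (q) (q)) (g (k) (q) (q)))) (k))  →  (s (h (k) (m (g (k) (q) (q)))) (r (m (q)) (g (h (k) (k)) (q) (q)) (g (k) (q) (q))))
2. (s (h (k) (m (g (k) (q) (q)))) (r (m (q)) (g (h (k) (k)) (q) (q)) (g (k) (q) (q))))  →  (s (m (g (k) (q) (q))) (r (m (q)) (g (h (k) (k)) (q) (q)) (g (k) (q) (q))))
3. (s (m (g (k) (q) (q))) (r (m (q)) (g (h (k) (k)) (q) (q)) (g (k) (q) (q))))  →  (s (m (g (k) (q) (q))) (r (m (q)) (g (k) (q) (q)) (g (k) (q) (q))))
normal form: (s (m (g (k) (q) (q))) (r (m (q)) (g (k) (q) (q)) (g (k) (q) (q))))


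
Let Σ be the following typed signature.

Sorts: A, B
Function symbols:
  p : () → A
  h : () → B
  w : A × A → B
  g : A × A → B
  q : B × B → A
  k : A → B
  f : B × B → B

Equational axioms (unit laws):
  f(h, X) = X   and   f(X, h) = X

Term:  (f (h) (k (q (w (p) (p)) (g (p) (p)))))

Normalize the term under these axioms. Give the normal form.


1. (f (h) (k (q (w (p) (p)) (g (p) (p)))))  →  (k (q (w (p) (p)) (g (p) (p))))

normal form = (k (q (w (p) (p)) (g (p) (p))))


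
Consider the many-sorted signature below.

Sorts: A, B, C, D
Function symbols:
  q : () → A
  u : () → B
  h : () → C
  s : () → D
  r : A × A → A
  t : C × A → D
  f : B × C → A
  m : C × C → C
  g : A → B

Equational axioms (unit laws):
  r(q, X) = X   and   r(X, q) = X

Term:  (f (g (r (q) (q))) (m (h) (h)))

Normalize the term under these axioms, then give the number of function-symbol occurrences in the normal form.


size = 6

1. (f (g (r (q) (q))) (m (h) (h)))  →  (f (g (q)) (m (h) (h)))
normal form: (f (g (q)) (m (h) (h)))


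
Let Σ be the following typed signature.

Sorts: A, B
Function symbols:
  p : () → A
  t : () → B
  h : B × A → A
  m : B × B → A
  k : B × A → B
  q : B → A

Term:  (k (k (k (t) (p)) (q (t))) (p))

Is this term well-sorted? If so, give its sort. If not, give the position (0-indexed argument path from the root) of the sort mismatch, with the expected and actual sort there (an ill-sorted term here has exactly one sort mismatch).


      (t) : B
      (p) : A
    (k (t) (p)) : B
      (t) : B
    (q (t)) : A
  (k (k (t) (p)) (q (t))) : B
  (p) : A
(k (k (k (t) (p)) (q (t))) (p)) : B

well-sorted; sort = B


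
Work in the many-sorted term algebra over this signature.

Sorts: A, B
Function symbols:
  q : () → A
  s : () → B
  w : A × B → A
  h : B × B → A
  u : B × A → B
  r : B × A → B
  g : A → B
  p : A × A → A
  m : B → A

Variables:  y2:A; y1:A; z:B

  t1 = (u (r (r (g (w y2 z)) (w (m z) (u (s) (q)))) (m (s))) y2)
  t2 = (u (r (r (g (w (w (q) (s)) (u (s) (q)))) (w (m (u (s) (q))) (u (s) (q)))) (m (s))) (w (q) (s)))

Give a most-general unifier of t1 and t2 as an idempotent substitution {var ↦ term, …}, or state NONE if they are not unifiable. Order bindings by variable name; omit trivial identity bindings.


{y2 ↦ (w (q) (s)), z ↦ (u (s) (q))}


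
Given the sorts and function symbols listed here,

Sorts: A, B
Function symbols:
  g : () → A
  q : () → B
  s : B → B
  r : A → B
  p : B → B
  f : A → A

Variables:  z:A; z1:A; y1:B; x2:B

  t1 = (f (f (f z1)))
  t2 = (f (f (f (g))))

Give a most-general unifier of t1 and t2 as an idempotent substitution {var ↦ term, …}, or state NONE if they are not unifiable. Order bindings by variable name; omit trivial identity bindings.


{z1 ↦ (g)}


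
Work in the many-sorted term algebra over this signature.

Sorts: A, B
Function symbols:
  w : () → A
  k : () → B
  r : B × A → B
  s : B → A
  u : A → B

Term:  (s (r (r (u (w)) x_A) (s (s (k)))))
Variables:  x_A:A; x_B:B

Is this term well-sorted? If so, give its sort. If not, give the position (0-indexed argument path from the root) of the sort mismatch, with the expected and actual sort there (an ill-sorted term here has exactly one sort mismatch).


ill-sorted at position [0, 1, 0]: expected B, got A

        (w) : A
      (u (w)) : B
      x_A : A
    (r (u (w)) x_A) : B
        (k) : B
      (s (k)) : A
    (s (s (k))) : ✗ arg 0 at [0, 1, 0] has sort A, expected B


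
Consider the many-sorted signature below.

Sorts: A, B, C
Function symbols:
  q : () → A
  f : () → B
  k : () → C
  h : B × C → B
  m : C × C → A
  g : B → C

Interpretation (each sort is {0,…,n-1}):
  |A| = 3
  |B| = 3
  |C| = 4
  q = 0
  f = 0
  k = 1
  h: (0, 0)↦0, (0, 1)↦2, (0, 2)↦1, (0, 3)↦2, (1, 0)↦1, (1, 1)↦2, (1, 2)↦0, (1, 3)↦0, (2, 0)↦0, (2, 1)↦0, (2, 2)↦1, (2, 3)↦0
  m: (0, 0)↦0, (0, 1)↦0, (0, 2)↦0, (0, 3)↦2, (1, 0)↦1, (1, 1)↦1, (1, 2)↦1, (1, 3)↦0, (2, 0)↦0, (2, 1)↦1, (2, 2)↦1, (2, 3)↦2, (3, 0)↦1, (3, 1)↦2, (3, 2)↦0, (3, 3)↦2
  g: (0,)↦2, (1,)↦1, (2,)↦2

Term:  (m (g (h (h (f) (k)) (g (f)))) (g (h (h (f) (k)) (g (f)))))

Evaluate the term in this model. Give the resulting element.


  f = 0
  k = 1
  (h (f) (k)) = h(0, 1) = 2
  f = 0
  (g (f)) = g(0,) = 2
  (h (h (f) (k)) (g (f))) = h(2, 2) = 1
  (g (h (h (f) (k)) (g (f)))) = g(1,) = 1
  f = 0
  k = 1
  (h (f) (k)) = h(0, 1) = 2
  f = 0
  (g (f)) = g(0,) = 2
  (h (h (f) (k)) (g (f))) = h(2, 2) = 1
  (g (h (h (f) (k)) (g (f)))) = g(1,) = 1
  (m (g (h (h (f) (k)) (g (f)))) (g (h (h (f) (k)) (g (f))))) = m(1, 1) = 1

value = 1


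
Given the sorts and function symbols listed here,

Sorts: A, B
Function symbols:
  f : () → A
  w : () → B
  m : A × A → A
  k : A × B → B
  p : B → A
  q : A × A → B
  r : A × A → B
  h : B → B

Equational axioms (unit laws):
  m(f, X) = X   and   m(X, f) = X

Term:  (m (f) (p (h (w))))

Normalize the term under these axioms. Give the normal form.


normal form = (p (h (w)))

1. (m (f) (p (h (w))))  →  (p (h (w)))


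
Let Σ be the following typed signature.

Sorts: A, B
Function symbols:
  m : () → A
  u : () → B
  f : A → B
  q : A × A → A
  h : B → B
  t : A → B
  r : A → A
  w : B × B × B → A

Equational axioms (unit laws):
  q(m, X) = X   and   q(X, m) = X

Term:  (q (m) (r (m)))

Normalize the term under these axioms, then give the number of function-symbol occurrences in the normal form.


1. (q (m) (r (m)))  →  (r (m))
normal form: (r (m))

size = 2


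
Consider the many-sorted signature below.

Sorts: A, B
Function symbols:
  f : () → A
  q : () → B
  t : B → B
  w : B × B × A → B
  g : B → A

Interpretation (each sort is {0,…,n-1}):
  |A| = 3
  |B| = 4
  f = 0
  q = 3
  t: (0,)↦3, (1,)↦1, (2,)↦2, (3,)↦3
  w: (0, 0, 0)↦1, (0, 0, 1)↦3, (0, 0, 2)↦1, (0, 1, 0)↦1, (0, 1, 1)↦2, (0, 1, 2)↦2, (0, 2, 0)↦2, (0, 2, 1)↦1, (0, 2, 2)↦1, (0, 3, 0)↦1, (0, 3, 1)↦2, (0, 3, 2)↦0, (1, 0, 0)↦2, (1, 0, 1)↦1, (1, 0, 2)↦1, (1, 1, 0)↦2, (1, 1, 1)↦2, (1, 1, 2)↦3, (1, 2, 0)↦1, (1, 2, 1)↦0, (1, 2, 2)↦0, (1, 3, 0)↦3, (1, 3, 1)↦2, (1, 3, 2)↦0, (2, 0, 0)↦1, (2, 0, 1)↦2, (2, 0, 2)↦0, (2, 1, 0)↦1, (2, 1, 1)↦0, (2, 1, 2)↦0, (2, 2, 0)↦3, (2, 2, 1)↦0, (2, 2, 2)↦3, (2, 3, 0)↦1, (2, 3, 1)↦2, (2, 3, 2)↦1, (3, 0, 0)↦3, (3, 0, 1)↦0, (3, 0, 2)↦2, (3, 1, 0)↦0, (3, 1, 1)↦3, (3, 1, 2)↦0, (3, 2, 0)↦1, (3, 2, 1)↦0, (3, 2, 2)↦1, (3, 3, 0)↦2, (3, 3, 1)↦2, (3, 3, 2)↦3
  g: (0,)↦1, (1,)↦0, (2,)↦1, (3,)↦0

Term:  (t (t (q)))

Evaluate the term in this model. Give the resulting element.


value = 3

  q = 3
  (t (q)) = t(3,) = 3
  (t (t (q))) = t(3,) = 3


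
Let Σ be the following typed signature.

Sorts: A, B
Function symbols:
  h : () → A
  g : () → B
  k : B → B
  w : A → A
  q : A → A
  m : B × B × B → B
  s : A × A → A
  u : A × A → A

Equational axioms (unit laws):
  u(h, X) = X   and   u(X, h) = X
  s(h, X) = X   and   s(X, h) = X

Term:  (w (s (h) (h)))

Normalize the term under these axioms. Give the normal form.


normal form = (w (h))

1. (w (s (h) (h)))  →  (w (h))


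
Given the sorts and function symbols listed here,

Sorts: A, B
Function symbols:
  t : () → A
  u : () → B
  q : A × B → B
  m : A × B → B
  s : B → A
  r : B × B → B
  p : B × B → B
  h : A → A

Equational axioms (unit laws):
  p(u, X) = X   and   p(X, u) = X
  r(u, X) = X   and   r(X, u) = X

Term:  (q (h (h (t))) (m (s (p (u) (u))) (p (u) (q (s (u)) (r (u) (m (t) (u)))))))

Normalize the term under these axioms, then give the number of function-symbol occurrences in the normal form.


1. (q (h (h (t))) (m (s (p (u) (u))) (p (u) (q (s (u)) (r (u) (m (t) (u)))))))  →  (q (h (h (t))) (m (s (u)) (p (u) (q (s (u)) (r (u) (m (t) (u)))))))
2. (q (h (h (t))) (m (s (u)) (p (u) (q (s (u)) (r (u) (m (t) (u)))))))  →  (q (h (h (t))) (m (s (u)) (q (s (u)) (r (u) (m (t) (u))))))
3. (q (h (h (t))) (m (s (u)) (q (s (u)) (r (u) (m (t) (u))))))  →  (q (h (h (t))) (m (s (u)) (q (s (u)) (m (t) (u)))))
normal form: (q (h (h (t))) (m (s (u)) (q (s (u)) (m (t) (u)))))

size = 13


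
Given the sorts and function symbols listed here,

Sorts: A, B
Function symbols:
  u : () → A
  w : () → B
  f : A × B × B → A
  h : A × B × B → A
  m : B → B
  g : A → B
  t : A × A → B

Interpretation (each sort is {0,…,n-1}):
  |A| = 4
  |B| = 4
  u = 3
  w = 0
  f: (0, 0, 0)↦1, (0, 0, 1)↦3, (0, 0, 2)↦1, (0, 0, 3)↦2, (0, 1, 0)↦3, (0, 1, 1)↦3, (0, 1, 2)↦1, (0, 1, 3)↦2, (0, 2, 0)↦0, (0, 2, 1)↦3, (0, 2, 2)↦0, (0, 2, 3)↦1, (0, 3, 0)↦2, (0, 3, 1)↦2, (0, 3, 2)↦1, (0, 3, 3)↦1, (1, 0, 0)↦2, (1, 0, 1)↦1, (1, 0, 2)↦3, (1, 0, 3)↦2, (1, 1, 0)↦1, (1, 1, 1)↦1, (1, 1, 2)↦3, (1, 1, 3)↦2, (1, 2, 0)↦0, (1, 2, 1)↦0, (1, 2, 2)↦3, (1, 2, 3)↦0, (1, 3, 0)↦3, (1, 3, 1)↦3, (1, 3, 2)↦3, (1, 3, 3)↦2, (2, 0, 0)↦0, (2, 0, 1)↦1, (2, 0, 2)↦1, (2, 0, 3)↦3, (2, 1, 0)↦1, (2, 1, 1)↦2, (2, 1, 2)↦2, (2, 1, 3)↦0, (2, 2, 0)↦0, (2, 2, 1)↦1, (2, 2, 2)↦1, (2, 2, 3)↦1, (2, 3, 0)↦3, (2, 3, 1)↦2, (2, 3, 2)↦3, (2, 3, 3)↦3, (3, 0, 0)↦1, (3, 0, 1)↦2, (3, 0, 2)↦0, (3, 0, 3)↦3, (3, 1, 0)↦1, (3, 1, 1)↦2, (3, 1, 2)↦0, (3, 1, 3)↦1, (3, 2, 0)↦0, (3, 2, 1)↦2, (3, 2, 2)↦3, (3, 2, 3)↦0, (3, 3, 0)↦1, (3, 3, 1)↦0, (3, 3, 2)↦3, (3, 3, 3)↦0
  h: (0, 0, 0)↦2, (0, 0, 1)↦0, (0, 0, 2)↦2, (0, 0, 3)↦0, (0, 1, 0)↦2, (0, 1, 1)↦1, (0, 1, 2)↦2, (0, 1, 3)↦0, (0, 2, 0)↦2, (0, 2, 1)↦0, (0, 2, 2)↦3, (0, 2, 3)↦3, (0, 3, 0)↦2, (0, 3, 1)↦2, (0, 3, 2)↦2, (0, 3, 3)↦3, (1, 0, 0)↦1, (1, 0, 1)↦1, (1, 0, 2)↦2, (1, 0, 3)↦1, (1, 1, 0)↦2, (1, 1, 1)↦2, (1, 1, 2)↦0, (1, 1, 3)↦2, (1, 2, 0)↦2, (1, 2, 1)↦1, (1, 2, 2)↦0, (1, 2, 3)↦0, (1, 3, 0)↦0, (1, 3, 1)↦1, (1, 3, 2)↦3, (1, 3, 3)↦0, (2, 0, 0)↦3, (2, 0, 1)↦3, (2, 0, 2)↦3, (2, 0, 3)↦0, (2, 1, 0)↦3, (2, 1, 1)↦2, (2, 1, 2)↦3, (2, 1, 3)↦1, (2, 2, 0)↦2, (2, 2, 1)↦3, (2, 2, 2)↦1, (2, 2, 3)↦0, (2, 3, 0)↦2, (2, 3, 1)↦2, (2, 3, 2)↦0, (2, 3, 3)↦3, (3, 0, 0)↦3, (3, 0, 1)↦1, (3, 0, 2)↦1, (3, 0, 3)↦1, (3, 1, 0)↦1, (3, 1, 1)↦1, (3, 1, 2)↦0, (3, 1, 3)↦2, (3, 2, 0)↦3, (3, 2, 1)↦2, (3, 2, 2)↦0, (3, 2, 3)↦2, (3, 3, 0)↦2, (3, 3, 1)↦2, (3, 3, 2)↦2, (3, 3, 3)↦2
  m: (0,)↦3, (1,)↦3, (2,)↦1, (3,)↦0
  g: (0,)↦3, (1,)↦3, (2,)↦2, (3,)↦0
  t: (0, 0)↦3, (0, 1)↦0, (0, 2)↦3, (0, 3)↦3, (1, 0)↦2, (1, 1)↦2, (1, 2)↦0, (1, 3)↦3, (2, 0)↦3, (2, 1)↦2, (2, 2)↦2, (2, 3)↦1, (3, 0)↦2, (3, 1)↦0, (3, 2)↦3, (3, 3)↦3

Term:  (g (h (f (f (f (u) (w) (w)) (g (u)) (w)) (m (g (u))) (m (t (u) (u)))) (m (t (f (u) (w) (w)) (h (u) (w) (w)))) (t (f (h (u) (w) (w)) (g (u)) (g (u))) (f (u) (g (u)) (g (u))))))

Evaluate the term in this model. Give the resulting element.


  u = 3
  w = 0
  w = 0
  (f (u) (w) (w)) = f(3, 0, 0) = 1
  u = 3
  (g (u)) = g(3,) = 0
  w = 0
  (f (f (u) (w) (w)) (g (u)) (w)) = f(1, 0, 0) = 2
  u = 3
  (g (u)) = g(3,) = 0
  (m (g (u))) = m(0,) = 3
  u = 3
  u = 3
  (t (u) (u)) = t(3, 3) = 3
  (m (t (u) (u))) = m(3,) = 0
  (f (f (f (u) (w) (w)) (g (u)) (w)) (m (g (u))) (m (t (u) (u)))) = f(2, 3, 0) = 3
  u = 3
  w = 0
  w = 0
  (f (u) (w) (w)) = f(3, 0, 0) = 1
  u = 3
  w = 0
  w = 0
  (h (u) (w) (w)) = h(3, 0, 0) = 3
  (t (f (u) (w) (w)) (h (u) (w) (w))) = t(1, 3) = 3
  (m (t (f (u) (w) (w)) (h (u) (w) (w)))) = m(3,) = 0
  u = 3
  w = 0
  w = 0
  (h (u) (w) (w)) = h(3, 0, 0) = 3
  u = 3
  (g (u)) = g(3,) = 0
  u = 3
  (g (u)) = g(3,) = 0
  (f (h (u) (w) (w)) (g (u)) (g (u))) = f(3, 0, 0) = 1
  u = 3
  u = 3
  (g (u)) = g(3,) = 0
  u = 3
  (g (u)) = g(3,) = 0
  (f (u) (g (u)) (g (u))) = f(3, 0, 0) = 1
  (t (f (h (u) (w) (w)) (g (u)) (g (u))) (f (u) (g (u)) (g (u)))) = t(1, 1) = 2
  (h (f (f (f (u) (w) (w)) (g (u)) (w)) (m (g (u))) (m (t (u) (u)))) (m (t (f (u) (w) (w)) (h (u) (w) (w)))) (t (f (h (u) (w) (w)) (g (u)) (g (u))) (f (u) (g (u)) (g (u))))) = h(3, 0, 2) = 1
  (g (h (f (f (f (u) (w) (w)) (g (u)) (w)) (m (g (u))) (m (t (u) (u)))) (m (t (f (u) (w) (w)) (h (u) (w) (w)))) (t (f (h (u) (w) (w)) (g (u)) (g (u))) (f (u) (g (u)) (g (u)))))) = g(1,) = 3

value = 3


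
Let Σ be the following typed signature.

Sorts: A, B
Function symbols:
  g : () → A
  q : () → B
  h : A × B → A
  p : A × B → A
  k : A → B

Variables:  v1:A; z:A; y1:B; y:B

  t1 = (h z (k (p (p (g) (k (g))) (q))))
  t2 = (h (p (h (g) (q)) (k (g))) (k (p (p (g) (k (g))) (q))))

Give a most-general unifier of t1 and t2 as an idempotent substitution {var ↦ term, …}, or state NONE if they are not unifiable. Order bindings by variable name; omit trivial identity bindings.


{z ↦ (p (h (g) (q)) (k (g)))}


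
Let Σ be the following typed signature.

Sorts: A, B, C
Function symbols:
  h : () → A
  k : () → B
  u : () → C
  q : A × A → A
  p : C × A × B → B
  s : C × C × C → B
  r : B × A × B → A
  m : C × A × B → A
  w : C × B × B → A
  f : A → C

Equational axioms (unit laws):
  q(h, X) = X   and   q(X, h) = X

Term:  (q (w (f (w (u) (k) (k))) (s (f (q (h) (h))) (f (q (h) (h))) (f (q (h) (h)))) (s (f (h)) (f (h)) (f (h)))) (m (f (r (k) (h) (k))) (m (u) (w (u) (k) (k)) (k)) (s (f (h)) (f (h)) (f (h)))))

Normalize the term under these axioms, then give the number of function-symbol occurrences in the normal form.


size = 41

1. (q (w (f (w (u) (k) (k))) (s (f (q (h) (h))) (f (q (h) (h))) (f (q (h) (h)))) (s (f (h)) (f (h)) (f (h)))) (m (f (r (k) (h) (k))) (m (u) (w (u) (k) (k)) (k)) (s (f (h)) (f (h)) (f (h)))))  →  (q (w (f (w (u) (k) (k))) (s (f (h)) (f (q (h) (h))) (f (q (h) (h)))) (s (f (h)) (f (h)) (f (h)))) (m (f (r (k) (h) (k))) (m (u) (w (u) (k) (k)) (k)) (s (f (h)) (f (h)) (f (h)))))
2. (q (w (f (w (u) (k) (k))) (s (f (h)) (f (q (h) (h))) (f (q (h) (h)))) (s (f (h)) (f (h)) (f (h)))) (m (f (r (k) (h) (k))) (m (u) (w (u) (k) (k)) (k)) (s (f (h)) (f (h)) (f (h)))))  →  (q (w (f (w (u) (k) (k))) (s (f (h)) (f (h)) (f (q (h) (h)))) (s (f (h)) (f (h)) (f (h)))) (m (f (r (k) (h) (k))) (m (u) (w (u) (k) (k)) (k)) (s (f (h)) (f (h)) (f (h)))))
3. (q (w (f (w (u) (k) (k))) (s (f (h)) (f (h)) (f (q (h) (h)))) (s (f (h)) (f (h)) (f (h)))) (m (f (r (k) (h) (k))) (m (u) (w (u) (k) (k)) (k)) (s (f (h)) (f (h)) (f (h)))))  →  (q (w (f (w (u) (k) (k))) (s (f (h)) (f (h)) (f (h))) (s (f (h)) (f (h)) (f (h)))) (m (f (r (k) (h) (k))) (m (u) (w (u) (k) (k)) (k)) (s (f (h)) (f (h)) (f (h)))))
normal form: (q (w (f (w (u) (k) (k))) (s (f (h)) (f (h)) (f (h))) (s (f (h)) (f (h)) (f (h)))) (m (f (r (k) (h) (k))) (m (u) (w (u) (k) (k)) (k)) (s (f (h)) (f (h)) (f (h)))))


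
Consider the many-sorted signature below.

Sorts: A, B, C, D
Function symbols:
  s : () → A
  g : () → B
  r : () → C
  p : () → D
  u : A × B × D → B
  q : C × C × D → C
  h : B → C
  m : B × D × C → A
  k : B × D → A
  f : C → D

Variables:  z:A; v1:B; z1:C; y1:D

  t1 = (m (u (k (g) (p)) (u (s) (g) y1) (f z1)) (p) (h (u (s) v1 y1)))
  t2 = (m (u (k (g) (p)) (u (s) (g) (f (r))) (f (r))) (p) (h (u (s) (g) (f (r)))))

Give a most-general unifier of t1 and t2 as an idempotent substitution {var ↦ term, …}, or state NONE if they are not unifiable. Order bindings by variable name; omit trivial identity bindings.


{v1 ↦ (g), y1 ↦ (f (r)), z1 ↦ (r)}


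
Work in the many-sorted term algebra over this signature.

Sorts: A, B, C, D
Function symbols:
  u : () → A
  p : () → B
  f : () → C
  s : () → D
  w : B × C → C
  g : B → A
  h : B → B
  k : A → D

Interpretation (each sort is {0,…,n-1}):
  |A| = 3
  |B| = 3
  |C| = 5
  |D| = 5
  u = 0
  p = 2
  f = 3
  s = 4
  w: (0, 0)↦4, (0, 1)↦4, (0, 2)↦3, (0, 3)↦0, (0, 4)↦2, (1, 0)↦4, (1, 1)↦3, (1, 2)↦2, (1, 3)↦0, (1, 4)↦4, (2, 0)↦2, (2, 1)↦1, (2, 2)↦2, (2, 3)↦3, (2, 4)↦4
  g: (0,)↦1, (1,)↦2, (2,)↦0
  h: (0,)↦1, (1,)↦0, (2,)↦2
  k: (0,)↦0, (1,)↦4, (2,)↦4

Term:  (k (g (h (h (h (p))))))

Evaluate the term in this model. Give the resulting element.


  p = 2
  (h (p)) = h(2,) = 2
  (h (h (p))) = h(2,) = 2
  (h (h (h (p)))) = h(2,) = 2
  (g (h (h (h (p))))) = g(2,) = 0
  (k (g (h (h (h (p)))))) = k(0,) = 0

value = 0


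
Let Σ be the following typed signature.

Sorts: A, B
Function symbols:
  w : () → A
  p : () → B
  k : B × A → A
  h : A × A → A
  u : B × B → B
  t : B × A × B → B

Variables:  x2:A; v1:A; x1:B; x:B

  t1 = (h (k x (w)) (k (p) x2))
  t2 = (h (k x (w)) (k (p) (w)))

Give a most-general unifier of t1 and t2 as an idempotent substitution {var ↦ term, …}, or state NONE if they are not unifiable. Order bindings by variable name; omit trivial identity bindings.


{x2 ↦ (w)}


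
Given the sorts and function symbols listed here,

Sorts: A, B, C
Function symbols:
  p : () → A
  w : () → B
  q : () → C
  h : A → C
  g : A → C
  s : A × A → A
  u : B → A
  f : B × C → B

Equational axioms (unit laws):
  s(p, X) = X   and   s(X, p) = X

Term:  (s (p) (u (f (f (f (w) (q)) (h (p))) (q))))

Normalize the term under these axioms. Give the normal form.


normal form = (u (f (f (f (w) (q)) (h (p))) (q)))

1. (s (p) (u (f (f (f (w) (q)) (h (p))) (q))))  →  (u (f (f (f (w) (q)) (h (p))) (q)))


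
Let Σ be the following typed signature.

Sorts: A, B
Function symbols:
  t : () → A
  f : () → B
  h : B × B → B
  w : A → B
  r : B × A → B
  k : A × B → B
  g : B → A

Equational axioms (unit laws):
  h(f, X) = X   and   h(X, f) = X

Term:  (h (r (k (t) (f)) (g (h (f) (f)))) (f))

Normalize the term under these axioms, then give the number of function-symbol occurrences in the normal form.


size = 6

1. (h (r (k (t) (f)) (g (h (f) (f)))) (f))  →  (r (k (t) (f)) (g (h (f) (f))))
2. (r (k (t) (f)) (g (h (f) (f))))  →  (r (k (t) (f)) (g (f)))
normal form: (r (k (t) (f)) (g (f)))


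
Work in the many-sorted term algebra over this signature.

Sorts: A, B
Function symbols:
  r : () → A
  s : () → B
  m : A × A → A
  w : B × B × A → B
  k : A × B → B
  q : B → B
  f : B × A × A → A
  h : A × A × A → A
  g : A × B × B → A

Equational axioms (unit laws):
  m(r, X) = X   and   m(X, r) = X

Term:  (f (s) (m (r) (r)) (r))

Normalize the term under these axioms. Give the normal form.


1. (f (s) (m (r) (r)) (r))  →  (f (s) (r) (r))

normal form = (f (s) (r) (r))


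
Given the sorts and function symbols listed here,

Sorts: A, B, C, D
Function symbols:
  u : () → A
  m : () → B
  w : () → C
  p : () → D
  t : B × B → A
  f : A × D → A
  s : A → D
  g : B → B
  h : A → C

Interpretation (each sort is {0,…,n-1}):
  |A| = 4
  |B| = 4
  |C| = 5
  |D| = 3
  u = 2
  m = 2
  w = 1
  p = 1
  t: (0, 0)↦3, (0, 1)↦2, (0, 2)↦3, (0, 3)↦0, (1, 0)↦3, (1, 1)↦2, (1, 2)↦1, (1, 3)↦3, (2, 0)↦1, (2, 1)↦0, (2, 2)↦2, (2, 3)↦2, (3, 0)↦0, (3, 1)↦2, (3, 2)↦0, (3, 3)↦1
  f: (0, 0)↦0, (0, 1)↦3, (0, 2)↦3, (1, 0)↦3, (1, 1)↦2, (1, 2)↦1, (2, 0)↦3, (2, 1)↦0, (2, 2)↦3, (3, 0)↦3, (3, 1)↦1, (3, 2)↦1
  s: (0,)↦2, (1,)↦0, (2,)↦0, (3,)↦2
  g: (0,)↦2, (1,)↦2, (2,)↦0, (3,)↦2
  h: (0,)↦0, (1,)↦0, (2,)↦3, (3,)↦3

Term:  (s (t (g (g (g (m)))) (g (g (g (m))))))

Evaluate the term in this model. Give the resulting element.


value = 2

  m = 2
  (g (m)) = g(2,) = 0
  (g (g (m))) = g(0,) = 2
  (g (g (g (m)))) = g(2,) = 0
  m = 2
  (g (m)) = g(2,) = 0
  (g (g (m))) = g(0,) = 2
  (g (g (g (m)))) = g(2,) = 0
  (t (g (g (g (m)))) (g (g (g (m))))) = t(0, 0) = 3
  (s (t (g (g (g (m)))) (g (g (g (m)))))) = s(3,) = 2


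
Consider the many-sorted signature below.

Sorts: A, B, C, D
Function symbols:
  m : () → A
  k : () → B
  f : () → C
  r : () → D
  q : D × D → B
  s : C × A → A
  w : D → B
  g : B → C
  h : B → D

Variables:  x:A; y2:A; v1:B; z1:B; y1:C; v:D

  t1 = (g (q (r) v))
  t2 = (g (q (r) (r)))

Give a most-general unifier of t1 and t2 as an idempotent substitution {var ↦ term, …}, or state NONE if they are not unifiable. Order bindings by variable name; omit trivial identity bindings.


{v ↦ (r)}


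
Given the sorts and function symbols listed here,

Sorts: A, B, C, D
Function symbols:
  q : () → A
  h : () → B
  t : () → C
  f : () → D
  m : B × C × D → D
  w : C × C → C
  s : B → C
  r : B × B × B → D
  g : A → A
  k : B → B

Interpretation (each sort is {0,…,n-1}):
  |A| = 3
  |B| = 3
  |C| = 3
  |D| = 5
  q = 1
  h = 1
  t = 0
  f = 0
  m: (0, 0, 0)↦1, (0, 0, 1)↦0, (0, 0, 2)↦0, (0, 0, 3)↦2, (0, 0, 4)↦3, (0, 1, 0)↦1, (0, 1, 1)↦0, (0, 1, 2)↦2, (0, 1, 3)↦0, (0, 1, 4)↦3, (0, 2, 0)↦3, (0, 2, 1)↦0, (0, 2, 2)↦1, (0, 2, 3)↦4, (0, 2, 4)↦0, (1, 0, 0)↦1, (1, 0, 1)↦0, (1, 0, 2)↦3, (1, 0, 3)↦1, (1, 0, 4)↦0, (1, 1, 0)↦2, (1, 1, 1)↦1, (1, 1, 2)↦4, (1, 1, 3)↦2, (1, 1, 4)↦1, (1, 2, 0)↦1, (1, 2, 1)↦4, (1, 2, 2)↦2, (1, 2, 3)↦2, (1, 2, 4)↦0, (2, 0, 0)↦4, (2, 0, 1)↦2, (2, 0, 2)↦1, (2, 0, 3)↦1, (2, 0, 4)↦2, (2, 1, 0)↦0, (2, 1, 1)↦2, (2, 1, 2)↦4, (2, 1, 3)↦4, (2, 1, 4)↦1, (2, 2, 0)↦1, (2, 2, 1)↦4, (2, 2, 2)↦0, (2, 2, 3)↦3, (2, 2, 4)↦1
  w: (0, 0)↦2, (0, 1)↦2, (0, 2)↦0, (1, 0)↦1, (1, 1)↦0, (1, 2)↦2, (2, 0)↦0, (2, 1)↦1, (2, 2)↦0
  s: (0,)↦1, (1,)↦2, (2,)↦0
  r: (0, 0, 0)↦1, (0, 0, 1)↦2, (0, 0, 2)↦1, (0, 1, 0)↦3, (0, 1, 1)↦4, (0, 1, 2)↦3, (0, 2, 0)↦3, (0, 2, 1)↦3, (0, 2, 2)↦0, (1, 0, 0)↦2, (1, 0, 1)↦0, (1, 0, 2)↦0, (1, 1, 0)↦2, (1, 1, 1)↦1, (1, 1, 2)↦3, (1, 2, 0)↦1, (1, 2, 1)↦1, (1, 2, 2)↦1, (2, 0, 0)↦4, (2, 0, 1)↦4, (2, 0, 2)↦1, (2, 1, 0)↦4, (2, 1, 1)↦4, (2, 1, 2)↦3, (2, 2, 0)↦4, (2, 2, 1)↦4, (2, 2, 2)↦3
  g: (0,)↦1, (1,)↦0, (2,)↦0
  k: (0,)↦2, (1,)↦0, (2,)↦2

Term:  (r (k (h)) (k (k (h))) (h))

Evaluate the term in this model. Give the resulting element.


  h = 1
  (k (h)) = k(1,) = 0
  h = 1
  (k (h)) = k(1,) = 0
  (k (k (h))) = k(0,) = 2
  h = 1
  (r (k (h)) (k (k (h))) (h)) = r(0, 2, 1) = 3

value = 3


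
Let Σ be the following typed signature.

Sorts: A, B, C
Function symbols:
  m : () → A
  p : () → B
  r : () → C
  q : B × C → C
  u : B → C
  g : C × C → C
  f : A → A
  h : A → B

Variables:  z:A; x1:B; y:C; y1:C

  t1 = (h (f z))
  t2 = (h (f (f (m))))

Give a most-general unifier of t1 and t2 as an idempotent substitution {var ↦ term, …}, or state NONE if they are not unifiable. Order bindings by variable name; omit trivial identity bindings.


{z ↦ (f (m))}


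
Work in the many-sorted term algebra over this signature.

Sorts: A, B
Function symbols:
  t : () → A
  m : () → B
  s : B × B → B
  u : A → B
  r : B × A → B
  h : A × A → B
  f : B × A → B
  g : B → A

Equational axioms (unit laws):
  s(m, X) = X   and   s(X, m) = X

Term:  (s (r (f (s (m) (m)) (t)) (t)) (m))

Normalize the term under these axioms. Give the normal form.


normal form = (r (f (m) (t)) (t))

1. (s (r (f (s (m) (m)) (t)) (t)) (m))  →  (r (f (s (m) (m)) (t)) (t))
2. (r (f (s (m) (m)) (t)) (t))  →  (r (f (m) (t)) (t))


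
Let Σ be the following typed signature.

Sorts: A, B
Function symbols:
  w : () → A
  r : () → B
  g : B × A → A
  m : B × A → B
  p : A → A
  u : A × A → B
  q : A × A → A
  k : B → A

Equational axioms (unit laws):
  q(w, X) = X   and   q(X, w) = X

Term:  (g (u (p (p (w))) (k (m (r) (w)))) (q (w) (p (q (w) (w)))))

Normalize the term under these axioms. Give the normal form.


normal form = (g (u (p (p (w))) (k (m (r) (w)))) (p (w)))

1. (g (u (p (p (w))) (k (m (r) (w)))) (q (w) (p (q (w) (w)))))  →  (g (u (p (p (w))) (k (m (r) (w)))) (p (q (w) (w))))
2. (g (u (p (p (w))) (k (m (r) (w)))) (p (q (w) (w))))  →  (g (u (p (p (w))) (k (m (r) (w)))) (p (w)))


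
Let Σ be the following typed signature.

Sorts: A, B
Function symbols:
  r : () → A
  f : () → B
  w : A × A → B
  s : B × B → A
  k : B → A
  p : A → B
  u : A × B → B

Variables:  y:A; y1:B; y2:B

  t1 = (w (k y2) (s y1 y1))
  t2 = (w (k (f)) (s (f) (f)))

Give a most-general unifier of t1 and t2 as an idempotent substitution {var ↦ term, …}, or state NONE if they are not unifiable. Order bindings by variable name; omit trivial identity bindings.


{y1 ↦ (f), y2 ↦ (f)}


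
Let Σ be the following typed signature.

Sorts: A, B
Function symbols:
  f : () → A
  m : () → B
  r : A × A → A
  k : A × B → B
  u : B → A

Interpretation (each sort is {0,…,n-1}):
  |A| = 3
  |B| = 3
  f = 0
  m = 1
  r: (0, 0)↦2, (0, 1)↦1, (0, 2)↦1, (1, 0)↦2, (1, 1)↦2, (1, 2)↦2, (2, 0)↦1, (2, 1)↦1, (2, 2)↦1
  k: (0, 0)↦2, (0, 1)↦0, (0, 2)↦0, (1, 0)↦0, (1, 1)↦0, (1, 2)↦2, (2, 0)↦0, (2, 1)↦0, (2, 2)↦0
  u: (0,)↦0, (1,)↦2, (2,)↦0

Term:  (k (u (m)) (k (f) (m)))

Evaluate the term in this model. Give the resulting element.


  m = 1
  (u (m)) = u(1,) = 2
  f = 0
  m = 1
  (k (f) (m)) = k(0, 1) = 0
  (k (u (m)) (k (f) (m))) = k(2, 0) = 0

value = 0


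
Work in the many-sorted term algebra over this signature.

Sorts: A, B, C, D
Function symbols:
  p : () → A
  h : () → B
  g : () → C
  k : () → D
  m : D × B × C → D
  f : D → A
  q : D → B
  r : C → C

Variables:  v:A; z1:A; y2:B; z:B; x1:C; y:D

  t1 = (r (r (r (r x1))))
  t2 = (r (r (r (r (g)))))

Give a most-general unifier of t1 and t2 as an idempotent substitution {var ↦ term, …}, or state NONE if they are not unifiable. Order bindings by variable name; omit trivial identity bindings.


{x1 ↦ (g)}


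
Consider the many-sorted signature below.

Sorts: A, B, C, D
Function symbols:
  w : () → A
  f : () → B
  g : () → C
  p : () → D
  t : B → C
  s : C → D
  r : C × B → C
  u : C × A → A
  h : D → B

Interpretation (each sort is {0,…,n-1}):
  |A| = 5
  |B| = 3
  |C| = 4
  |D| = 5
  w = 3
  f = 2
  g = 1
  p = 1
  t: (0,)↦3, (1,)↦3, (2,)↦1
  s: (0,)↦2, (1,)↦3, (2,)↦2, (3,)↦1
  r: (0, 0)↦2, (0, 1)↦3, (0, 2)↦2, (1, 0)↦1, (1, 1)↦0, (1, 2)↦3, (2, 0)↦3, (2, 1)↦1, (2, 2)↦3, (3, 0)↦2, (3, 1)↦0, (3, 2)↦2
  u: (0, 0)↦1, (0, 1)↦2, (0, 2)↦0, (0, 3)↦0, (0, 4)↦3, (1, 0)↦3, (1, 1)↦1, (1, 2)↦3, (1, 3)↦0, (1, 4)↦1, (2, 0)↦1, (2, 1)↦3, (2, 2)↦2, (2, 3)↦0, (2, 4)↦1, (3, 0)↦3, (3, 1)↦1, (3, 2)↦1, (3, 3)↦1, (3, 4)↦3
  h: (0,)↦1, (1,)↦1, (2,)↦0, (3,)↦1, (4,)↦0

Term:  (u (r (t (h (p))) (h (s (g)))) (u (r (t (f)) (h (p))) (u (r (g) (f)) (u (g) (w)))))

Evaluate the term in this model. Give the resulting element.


  p = 1
  (h (p)) = h(1,) = 1
  (t (h (p))) = t(1,) = 3
  g = 1
  (s (g)) = s(1,) = 3
  (h (s (g))) = h(3,) = 1
  (r (t (h (p))) (h (s (g)))) = r(3, 1) = 0
  f = 2
  (t (f)) = t(2,) = 1
  p = 1
  (h (p)) = h(1,) = 1
  (r (t (f)) (h (p))) = r(1, 1) = 0
  g = 1
  f = 2
  (r (g) (f)) = r(1, 2) = 3
  g = 1
  w = 3
  (u (g) (w)) = u(1, 3) = 0
  (u (r (g) (f)) (u (g) (w))) = u(3, 0) = 3
  (u (r (t (f)) (h (p))) (u (r (g) (f)) (u (g) (w)))) = u(0, 3) = 0
  (u (r (t (h (p))) (h (s (g)))) (u (r (t (f)) (h (p))) (u (r (g) (f)) (u (g) (w))))) = u(0, 0) = 1

value = 1


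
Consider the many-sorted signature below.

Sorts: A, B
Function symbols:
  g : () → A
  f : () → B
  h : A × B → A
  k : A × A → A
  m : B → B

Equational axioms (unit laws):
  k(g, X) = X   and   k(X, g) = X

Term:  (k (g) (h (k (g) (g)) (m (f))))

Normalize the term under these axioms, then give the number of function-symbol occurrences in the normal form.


1. (k (g) (h (k (g) (g)) (m (f))))  →  (h (k (g) (g)) (m (f)))
2. (h (k (g) (g)) (m (f)))  →  (h (g) (m (f)))
normal form: (h (g) (m (f)))

size = 4


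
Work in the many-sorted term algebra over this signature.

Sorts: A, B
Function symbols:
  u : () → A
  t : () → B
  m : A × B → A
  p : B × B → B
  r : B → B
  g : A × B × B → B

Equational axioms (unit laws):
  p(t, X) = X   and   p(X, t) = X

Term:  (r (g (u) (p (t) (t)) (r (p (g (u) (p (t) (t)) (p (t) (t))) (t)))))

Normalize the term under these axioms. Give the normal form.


1. (r (g (u) (p (t) (t)) (r (p (g (u) (p (t) (t)) (p (t) (t))) (t)))))  →  (r (g (u) (t) (r (p (g (u) (p (t) (t)) (p (t) (t))) (t)))))
2. (r (g (u) (t) (r (p (g (u) (p (t) (t)) (p (t) (t))) (t)))))  →  (r (g (u) (t) (r (g (u) (p (t) (t)) (p (t) (t))))))
3. (r (g (u) (t) (r (g (u) (p (t) (t)) (p (t) (t))))))  →  (r (g (u) (t) (r (g (u) (t) (p (t) (t))))))
4. (r (g (u) (t) (r (g (u) (t) (p (t) (t))))))  →  (r (g (u) (t) (r (g (u) (t) (t)))))

normal form = (r (g (u) (t) (r (g (u) (t) (t)))))


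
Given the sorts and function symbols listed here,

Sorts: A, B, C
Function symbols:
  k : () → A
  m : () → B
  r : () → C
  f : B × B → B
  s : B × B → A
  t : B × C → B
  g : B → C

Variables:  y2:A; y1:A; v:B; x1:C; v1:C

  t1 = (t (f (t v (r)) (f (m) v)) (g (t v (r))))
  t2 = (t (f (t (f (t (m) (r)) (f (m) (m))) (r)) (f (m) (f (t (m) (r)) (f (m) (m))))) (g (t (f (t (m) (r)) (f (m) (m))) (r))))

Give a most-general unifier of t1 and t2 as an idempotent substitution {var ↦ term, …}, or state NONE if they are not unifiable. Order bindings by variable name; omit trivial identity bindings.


{v ↦ (f (t (m) (r)) (f (m) (m)))}


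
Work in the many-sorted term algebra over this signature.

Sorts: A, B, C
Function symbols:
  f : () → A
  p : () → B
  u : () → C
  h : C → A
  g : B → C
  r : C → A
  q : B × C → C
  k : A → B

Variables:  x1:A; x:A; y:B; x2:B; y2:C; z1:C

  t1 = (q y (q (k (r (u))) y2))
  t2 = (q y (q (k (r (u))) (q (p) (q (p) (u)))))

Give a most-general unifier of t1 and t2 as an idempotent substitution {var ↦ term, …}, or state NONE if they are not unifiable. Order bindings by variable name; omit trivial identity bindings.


{y2 ↦ (q (p) (q (p) (u)))}


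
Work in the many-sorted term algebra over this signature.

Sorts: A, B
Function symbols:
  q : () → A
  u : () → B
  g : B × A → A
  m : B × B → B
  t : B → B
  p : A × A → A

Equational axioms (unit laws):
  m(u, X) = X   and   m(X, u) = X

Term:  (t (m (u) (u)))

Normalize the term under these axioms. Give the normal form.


normal form = (t (u))

1. (t (m (u) (u)))  →  (t (u))


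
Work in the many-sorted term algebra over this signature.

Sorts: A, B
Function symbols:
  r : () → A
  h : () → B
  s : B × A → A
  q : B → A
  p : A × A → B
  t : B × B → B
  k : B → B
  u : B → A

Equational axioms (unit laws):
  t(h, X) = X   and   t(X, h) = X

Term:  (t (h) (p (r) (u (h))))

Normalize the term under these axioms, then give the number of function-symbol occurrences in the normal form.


1. (t (h) (p (r) (u (h))))  →  (p (r) (u (h)))
normal form: (p (r) (u (h)))

size = 4


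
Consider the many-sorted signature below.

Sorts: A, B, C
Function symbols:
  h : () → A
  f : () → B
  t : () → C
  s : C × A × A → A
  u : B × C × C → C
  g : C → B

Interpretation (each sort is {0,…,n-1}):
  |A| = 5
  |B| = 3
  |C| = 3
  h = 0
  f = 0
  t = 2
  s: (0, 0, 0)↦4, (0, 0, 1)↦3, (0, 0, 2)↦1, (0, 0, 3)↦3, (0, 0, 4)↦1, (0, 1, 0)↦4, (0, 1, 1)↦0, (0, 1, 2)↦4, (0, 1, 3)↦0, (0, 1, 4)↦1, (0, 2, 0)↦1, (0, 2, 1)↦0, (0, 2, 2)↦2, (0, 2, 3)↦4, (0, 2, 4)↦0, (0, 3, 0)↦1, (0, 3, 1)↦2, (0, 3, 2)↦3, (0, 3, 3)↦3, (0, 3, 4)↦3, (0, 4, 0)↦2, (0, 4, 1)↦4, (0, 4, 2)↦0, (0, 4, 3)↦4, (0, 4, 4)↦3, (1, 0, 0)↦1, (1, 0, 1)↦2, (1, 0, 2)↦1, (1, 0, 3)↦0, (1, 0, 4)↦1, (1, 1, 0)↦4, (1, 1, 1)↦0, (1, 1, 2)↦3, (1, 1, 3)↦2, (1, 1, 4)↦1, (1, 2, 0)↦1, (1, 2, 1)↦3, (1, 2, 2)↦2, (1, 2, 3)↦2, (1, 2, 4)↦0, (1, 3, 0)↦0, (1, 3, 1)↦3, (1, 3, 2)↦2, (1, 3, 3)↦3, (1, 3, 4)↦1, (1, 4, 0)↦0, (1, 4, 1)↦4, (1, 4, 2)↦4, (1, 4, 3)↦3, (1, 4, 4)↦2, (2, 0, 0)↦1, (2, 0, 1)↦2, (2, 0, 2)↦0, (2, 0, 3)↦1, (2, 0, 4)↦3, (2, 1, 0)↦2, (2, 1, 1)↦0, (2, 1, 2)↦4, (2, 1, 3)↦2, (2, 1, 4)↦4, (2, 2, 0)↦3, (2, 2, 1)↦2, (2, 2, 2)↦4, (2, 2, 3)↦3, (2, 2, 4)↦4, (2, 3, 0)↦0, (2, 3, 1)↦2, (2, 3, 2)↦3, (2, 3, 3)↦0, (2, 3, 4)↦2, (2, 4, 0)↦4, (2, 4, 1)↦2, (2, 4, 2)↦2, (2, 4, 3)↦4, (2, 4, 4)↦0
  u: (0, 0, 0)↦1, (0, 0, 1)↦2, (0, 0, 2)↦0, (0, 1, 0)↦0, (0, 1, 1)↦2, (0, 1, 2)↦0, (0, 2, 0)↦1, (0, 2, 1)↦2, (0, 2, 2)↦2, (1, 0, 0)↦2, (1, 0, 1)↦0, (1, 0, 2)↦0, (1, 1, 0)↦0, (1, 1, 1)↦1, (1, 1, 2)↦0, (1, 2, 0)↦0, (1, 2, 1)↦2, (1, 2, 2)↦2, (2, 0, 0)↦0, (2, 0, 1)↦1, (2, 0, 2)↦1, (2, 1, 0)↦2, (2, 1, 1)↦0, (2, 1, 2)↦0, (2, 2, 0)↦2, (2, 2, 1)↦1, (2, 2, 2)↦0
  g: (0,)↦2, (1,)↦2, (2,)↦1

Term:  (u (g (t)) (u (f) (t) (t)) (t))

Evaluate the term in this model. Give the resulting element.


value = 2

  t = 2
  (g (t)) = g(2,) = 1
  f = 0
  t = 2
  t = 2
  (u (f) (t) (t)) = u(0, 2, 2) = 2
  t = 2
  (u (g (t)) (u (f) (t) (t)) (t)) = u(1, 2, 2) = 2
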